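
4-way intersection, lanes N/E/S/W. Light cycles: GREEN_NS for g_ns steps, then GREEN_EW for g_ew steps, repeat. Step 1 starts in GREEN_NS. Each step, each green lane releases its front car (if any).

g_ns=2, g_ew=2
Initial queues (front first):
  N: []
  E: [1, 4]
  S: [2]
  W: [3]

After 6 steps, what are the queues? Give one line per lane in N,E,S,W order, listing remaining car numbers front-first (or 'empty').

Step 1 [NS]: N:empty,E:wait,S:car2-GO,W:wait | queues: N=0 E=2 S=0 W=1
Step 2 [NS]: N:empty,E:wait,S:empty,W:wait | queues: N=0 E=2 S=0 W=1
Step 3 [EW]: N:wait,E:car1-GO,S:wait,W:car3-GO | queues: N=0 E=1 S=0 W=0
Step 4 [EW]: N:wait,E:car4-GO,S:wait,W:empty | queues: N=0 E=0 S=0 W=0

N: empty
E: empty
S: empty
W: empty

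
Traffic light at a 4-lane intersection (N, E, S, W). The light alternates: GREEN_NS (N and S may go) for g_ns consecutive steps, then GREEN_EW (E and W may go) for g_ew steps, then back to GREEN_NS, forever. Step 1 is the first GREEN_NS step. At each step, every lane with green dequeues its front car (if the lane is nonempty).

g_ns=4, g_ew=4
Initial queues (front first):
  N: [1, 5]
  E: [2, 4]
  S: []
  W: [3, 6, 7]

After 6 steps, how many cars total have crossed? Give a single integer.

Answer: 6

Derivation:
Step 1 [NS]: N:car1-GO,E:wait,S:empty,W:wait | queues: N=1 E=2 S=0 W=3
Step 2 [NS]: N:car5-GO,E:wait,S:empty,W:wait | queues: N=0 E=2 S=0 W=3
Step 3 [NS]: N:empty,E:wait,S:empty,W:wait | queues: N=0 E=2 S=0 W=3
Step 4 [NS]: N:empty,E:wait,S:empty,W:wait | queues: N=0 E=2 S=0 W=3
Step 5 [EW]: N:wait,E:car2-GO,S:wait,W:car3-GO | queues: N=0 E=1 S=0 W=2
Step 6 [EW]: N:wait,E:car4-GO,S:wait,W:car6-GO | queues: N=0 E=0 S=0 W=1
Cars crossed by step 6: 6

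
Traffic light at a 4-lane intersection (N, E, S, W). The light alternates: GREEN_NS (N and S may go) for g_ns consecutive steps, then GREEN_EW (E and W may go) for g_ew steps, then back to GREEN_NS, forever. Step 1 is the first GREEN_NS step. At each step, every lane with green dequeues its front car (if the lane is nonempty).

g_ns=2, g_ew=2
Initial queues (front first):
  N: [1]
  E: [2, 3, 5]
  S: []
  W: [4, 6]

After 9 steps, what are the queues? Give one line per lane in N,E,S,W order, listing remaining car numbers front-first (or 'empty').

Step 1 [NS]: N:car1-GO,E:wait,S:empty,W:wait | queues: N=0 E=3 S=0 W=2
Step 2 [NS]: N:empty,E:wait,S:empty,W:wait | queues: N=0 E=3 S=0 W=2
Step 3 [EW]: N:wait,E:car2-GO,S:wait,W:car4-GO | queues: N=0 E=2 S=0 W=1
Step 4 [EW]: N:wait,E:car3-GO,S:wait,W:car6-GO | queues: N=0 E=1 S=0 W=0
Step 5 [NS]: N:empty,E:wait,S:empty,W:wait | queues: N=0 E=1 S=0 W=0
Step 6 [NS]: N:empty,E:wait,S:empty,W:wait | queues: N=0 E=1 S=0 W=0
Step 7 [EW]: N:wait,E:car5-GO,S:wait,W:empty | queues: N=0 E=0 S=0 W=0

N: empty
E: empty
S: empty
W: empty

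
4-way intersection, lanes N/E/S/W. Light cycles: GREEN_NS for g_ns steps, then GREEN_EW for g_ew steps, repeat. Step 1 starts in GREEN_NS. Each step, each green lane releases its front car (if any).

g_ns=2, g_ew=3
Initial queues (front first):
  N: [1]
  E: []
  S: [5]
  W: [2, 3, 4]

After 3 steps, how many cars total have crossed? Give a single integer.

Step 1 [NS]: N:car1-GO,E:wait,S:car5-GO,W:wait | queues: N=0 E=0 S=0 W=3
Step 2 [NS]: N:empty,E:wait,S:empty,W:wait | queues: N=0 E=0 S=0 W=3
Step 3 [EW]: N:wait,E:empty,S:wait,W:car2-GO | queues: N=0 E=0 S=0 W=2
Cars crossed by step 3: 3

Answer: 3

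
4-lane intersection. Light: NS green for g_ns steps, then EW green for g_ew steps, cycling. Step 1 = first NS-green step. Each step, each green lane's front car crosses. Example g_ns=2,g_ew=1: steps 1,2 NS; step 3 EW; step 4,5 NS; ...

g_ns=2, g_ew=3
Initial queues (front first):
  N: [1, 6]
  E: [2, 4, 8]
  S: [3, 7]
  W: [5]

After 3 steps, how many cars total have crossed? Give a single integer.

Step 1 [NS]: N:car1-GO,E:wait,S:car3-GO,W:wait | queues: N=1 E=3 S=1 W=1
Step 2 [NS]: N:car6-GO,E:wait,S:car7-GO,W:wait | queues: N=0 E=3 S=0 W=1
Step 3 [EW]: N:wait,E:car2-GO,S:wait,W:car5-GO | queues: N=0 E=2 S=0 W=0
Cars crossed by step 3: 6

Answer: 6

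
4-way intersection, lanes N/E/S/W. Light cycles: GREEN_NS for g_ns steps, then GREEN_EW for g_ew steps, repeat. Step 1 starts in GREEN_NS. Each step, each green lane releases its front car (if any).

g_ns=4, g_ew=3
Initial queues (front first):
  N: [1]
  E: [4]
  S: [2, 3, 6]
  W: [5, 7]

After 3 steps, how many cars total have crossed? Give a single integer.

Answer: 4

Derivation:
Step 1 [NS]: N:car1-GO,E:wait,S:car2-GO,W:wait | queues: N=0 E=1 S=2 W=2
Step 2 [NS]: N:empty,E:wait,S:car3-GO,W:wait | queues: N=0 E=1 S=1 W=2
Step 3 [NS]: N:empty,E:wait,S:car6-GO,W:wait | queues: N=0 E=1 S=0 W=2
Cars crossed by step 3: 4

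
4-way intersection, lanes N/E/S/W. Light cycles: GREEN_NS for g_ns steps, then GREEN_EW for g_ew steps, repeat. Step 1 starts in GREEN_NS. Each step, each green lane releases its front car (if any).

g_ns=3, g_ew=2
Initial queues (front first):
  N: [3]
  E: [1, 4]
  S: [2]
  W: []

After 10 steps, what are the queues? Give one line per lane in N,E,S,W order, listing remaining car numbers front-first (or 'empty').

Step 1 [NS]: N:car3-GO,E:wait,S:car2-GO,W:wait | queues: N=0 E=2 S=0 W=0
Step 2 [NS]: N:empty,E:wait,S:empty,W:wait | queues: N=0 E=2 S=0 W=0
Step 3 [NS]: N:empty,E:wait,S:empty,W:wait | queues: N=0 E=2 S=0 W=0
Step 4 [EW]: N:wait,E:car1-GO,S:wait,W:empty | queues: N=0 E=1 S=0 W=0
Step 5 [EW]: N:wait,E:car4-GO,S:wait,W:empty | queues: N=0 E=0 S=0 W=0

N: empty
E: empty
S: empty
W: empty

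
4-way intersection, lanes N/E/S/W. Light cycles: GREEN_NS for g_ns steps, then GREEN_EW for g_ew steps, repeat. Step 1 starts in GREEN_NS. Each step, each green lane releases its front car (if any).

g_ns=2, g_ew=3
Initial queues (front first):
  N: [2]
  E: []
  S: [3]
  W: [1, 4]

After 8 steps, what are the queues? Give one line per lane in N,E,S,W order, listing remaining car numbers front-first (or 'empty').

Step 1 [NS]: N:car2-GO,E:wait,S:car3-GO,W:wait | queues: N=0 E=0 S=0 W=2
Step 2 [NS]: N:empty,E:wait,S:empty,W:wait | queues: N=0 E=0 S=0 W=2
Step 3 [EW]: N:wait,E:empty,S:wait,W:car1-GO | queues: N=0 E=0 S=0 W=1
Step 4 [EW]: N:wait,E:empty,S:wait,W:car4-GO | queues: N=0 E=0 S=0 W=0

N: empty
E: empty
S: empty
W: empty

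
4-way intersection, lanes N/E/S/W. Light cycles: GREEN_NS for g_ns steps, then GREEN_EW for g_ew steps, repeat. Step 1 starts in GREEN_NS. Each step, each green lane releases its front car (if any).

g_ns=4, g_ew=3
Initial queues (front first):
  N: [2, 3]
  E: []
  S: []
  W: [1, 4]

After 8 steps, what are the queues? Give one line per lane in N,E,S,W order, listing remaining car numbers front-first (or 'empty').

Step 1 [NS]: N:car2-GO,E:wait,S:empty,W:wait | queues: N=1 E=0 S=0 W=2
Step 2 [NS]: N:car3-GO,E:wait,S:empty,W:wait | queues: N=0 E=0 S=0 W=2
Step 3 [NS]: N:empty,E:wait,S:empty,W:wait | queues: N=0 E=0 S=0 W=2
Step 4 [NS]: N:empty,E:wait,S:empty,W:wait | queues: N=0 E=0 S=0 W=2
Step 5 [EW]: N:wait,E:empty,S:wait,W:car1-GO | queues: N=0 E=0 S=0 W=1
Step 6 [EW]: N:wait,E:empty,S:wait,W:car4-GO | queues: N=0 E=0 S=0 W=0

N: empty
E: empty
S: empty
W: empty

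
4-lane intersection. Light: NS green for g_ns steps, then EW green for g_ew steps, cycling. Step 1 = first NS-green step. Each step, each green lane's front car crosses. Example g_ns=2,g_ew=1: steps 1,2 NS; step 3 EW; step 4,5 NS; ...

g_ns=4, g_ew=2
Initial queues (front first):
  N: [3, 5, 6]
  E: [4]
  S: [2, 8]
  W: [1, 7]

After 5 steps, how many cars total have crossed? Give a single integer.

Step 1 [NS]: N:car3-GO,E:wait,S:car2-GO,W:wait | queues: N=2 E=1 S=1 W=2
Step 2 [NS]: N:car5-GO,E:wait,S:car8-GO,W:wait | queues: N=1 E=1 S=0 W=2
Step 3 [NS]: N:car6-GO,E:wait,S:empty,W:wait | queues: N=0 E=1 S=0 W=2
Step 4 [NS]: N:empty,E:wait,S:empty,W:wait | queues: N=0 E=1 S=0 W=2
Step 5 [EW]: N:wait,E:car4-GO,S:wait,W:car1-GO | queues: N=0 E=0 S=0 W=1
Cars crossed by step 5: 7

Answer: 7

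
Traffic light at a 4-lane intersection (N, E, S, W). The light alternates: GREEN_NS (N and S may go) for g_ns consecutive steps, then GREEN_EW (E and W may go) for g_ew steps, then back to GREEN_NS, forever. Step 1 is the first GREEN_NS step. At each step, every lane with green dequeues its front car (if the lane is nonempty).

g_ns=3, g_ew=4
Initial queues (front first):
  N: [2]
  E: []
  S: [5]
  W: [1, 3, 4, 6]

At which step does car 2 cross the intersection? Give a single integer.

Step 1 [NS]: N:car2-GO,E:wait,S:car5-GO,W:wait | queues: N=0 E=0 S=0 W=4
Step 2 [NS]: N:empty,E:wait,S:empty,W:wait | queues: N=0 E=0 S=0 W=4
Step 3 [NS]: N:empty,E:wait,S:empty,W:wait | queues: N=0 E=0 S=0 W=4
Step 4 [EW]: N:wait,E:empty,S:wait,W:car1-GO | queues: N=0 E=0 S=0 W=3
Step 5 [EW]: N:wait,E:empty,S:wait,W:car3-GO | queues: N=0 E=0 S=0 W=2
Step 6 [EW]: N:wait,E:empty,S:wait,W:car4-GO | queues: N=0 E=0 S=0 W=1
Step 7 [EW]: N:wait,E:empty,S:wait,W:car6-GO | queues: N=0 E=0 S=0 W=0
Car 2 crosses at step 1

1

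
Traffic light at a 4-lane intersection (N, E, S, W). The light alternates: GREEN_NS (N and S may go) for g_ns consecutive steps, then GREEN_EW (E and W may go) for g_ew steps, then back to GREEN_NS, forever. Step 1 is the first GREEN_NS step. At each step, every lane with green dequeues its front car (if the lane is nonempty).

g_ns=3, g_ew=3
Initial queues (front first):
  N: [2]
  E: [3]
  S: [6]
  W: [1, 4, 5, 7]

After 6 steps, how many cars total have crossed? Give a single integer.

Answer: 6

Derivation:
Step 1 [NS]: N:car2-GO,E:wait,S:car6-GO,W:wait | queues: N=0 E=1 S=0 W=4
Step 2 [NS]: N:empty,E:wait,S:empty,W:wait | queues: N=0 E=1 S=0 W=4
Step 3 [NS]: N:empty,E:wait,S:empty,W:wait | queues: N=0 E=1 S=0 W=4
Step 4 [EW]: N:wait,E:car3-GO,S:wait,W:car1-GO | queues: N=0 E=0 S=0 W=3
Step 5 [EW]: N:wait,E:empty,S:wait,W:car4-GO | queues: N=0 E=0 S=0 W=2
Step 6 [EW]: N:wait,E:empty,S:wait,W:car5-GO | queues: N=0 E=0 S=0 W=1
Cars crossed by step 6: 6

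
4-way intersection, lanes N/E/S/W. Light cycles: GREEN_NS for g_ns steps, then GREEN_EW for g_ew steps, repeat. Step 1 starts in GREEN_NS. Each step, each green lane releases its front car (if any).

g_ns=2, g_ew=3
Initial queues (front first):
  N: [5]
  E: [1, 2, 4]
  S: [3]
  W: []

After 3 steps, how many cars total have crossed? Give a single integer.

Answer: 3

Derivation:
Step 1 [NS]: N:car5-GO,E:wait,S:car3-GO,W:wait | queues: N=0 E=3 S=0 W=0
Step 2 [NS]: N:empty,E:wait,S:empty,W:wait | queues: N=0 E=3 S=0 W=0
Step 3 [EW]: N:wait,E:car1-GO,S:wait,W:empty | queues: N=0 E=2 S=0 W=0
Cars crossed by step 3: 3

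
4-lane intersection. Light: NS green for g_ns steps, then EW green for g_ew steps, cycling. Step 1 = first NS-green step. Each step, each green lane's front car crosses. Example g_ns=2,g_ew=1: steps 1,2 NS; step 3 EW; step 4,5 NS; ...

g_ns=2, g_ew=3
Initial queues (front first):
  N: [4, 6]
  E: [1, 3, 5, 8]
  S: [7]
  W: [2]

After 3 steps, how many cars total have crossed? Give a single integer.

Step 1 [NS]: N:car4-GO,E:wait,S:car7-GO,W:wait | queues: N=1 E=4 S=0 W=1
Step 2 [NS]: N:car6-GO,E:wait,S:empty,W:wait | queues: N=0 E=4 S=0 W=1
Step 3 [EW]: N:wait,E:car1-GO,S:wait,W:car2-GO | queues: N=0 E=3 S=0 W=0
Cars crossed by step 3: 5

Answer: 5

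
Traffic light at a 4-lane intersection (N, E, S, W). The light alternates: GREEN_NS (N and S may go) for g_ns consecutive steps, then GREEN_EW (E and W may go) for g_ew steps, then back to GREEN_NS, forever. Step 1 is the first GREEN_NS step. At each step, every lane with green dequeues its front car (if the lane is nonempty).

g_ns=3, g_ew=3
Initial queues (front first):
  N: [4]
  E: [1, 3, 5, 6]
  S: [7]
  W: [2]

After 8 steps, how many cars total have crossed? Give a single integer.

Step 1 [NS]: N:car4-GO,E:wait,S:car7-GO,W:wait | queues: N=0 E=4 S=0 W=1
Step 2 [NS]: N:empty,E:wait,S:empty,W:wait | queues: N=0 E=4 S=0 W=1
Step 3 [NS]: N:empty,E:wait,S:empty,W:wait | queues: N=0 E=4 S=0 W=1
Step 4 [EW]: N:wait,E:car1-GO,S:wait,W:car2-GO | queues: N=0 E=3 S=0 W=0
Step 5 [EW]: N:wait,E:car3-GO,S:wait,W:empty | queues: N=0 E=2 S=0 W=0
Step 6 [EW]: N:wait,E:car5-GO,S:wait,W:empty | queues: N=0 E=1 S=0 W=0
Step 7 [NS]: N:empty,E:wait,S:empty,W:wait | queues: N=0 E=1 S=0 W=0
Step 8 [NS]: N:empty,E:wait,S:empty,W:wait | queues: N=0 E=1 S=0 W=0
Cars crossed by step 8: 6

Answer: 6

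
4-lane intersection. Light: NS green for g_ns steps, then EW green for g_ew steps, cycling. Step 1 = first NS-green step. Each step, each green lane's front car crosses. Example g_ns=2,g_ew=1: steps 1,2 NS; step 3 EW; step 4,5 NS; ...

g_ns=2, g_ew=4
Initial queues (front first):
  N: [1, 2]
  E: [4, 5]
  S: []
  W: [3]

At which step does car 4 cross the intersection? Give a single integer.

Step 1 [NS]: N:car1-GO,E:wait,S:empty,W:wait | queues: N=1 E=2 S=0 W=1
Step 2 [NS]: N:car2-GO,E:wait,S:empty,W:wait | queues: N=0 E=2 S=0 W=1
Step 3 [EW]: N:wait,E:car4-GO,S:wait,W:car3-GO | queues: N=0 E=1 S=0 W=0
Step 4 [EW]: N:wait,E:car5-GO,S:wait,W:empty | queues: N=0 E=0 S=0 W=0
Car 4 crosses at step 3

3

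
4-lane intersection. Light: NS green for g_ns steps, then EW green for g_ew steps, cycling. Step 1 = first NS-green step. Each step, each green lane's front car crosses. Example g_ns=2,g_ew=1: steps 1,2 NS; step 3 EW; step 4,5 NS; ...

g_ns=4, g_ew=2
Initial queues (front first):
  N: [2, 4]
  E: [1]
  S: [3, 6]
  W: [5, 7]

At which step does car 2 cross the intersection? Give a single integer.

Step 1 [NS]: N:car2-GO,E:wait,S:car3-GO,W:wait | queues: N=1 E=1 S=1 W=2
Step 2 [NS]: N:car4-GO,E:wait,S:car6-GO,W:wait | queues: N=0 E=1 S=0 W=2
Step 3 [NS]: N:empty,E:wait,S:empty,W:wait | queues: N=0 E=1 S=0 W=2
Step 4 [NS]: N:empty,E:wait,S:empty,W:wait | queues: N=0 E=1 S=0 W=2
Step 5 [EW]: N:wait,E:car1-GO,S:wait,W:car5-GO | queues: N=0 E=0 S=0 W=1
Step 6 [EW]: N:wait,E:empty,S:wait,W:car7-GO | queues: N=0 E=0 S=0 W=0
Car 2 crosses at step 1

1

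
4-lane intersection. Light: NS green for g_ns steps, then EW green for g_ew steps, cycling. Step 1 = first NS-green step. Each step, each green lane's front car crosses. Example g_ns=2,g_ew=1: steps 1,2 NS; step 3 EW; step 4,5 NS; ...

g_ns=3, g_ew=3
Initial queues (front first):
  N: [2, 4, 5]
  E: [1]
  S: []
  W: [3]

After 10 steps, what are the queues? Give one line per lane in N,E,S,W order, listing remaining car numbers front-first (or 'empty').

Step 1 [NS]: N:car2-GO,E:wait,S:empty,W:wait | queues: N=2 E=1 S=0 W=1
Step 2 [NS]: N:car4-GO,E:wait,S:empty,W:wait | queues: N=1 E=1 S=0 W=1
Step 3 [NS]: N:car5-GO,E:wait,S:empty,W:wait | queues: N=0 E=1 S=0 W=1
Step 4 [EW]: N:wait,E:car1-GO,S:wait,W:car3-GO | queues: N=0 E=0 S=0 W=0

N: empty
E: empty
S: empty
W: empty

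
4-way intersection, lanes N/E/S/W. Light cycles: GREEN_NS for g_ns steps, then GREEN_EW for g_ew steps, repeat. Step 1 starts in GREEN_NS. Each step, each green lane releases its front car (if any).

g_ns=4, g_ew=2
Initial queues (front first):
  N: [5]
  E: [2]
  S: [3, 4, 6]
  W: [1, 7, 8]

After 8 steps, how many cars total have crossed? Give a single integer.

Step 1 [NS]: N:car5-GO,E:wait,S:car3-GO,W:wait | queues: N=0 E=1 S=2 W=3
Step 2 [NS]: N:empty,E:wait,S:car4-GO,W:wait | queues: N=0 E=1 S=1 W=3
Step 3 [NS]: N:empty,E:wait,S:car6-GO,W:wait | queues: N=0 E=1 S=0 W=3
Step 4 [NS]: N:empty,E:wait,S:empty,W:wait | queues: N=0 E=1 S=0 W=3
Step 5 [EW]: N:wait,E:car2-GO,S:wait,W:car1-GO | queues: N=0 E=0 S=0 W=2
Step 6 [EW]: N:wait,E:empty,S:wait,W:car7-GO | queues: N=0 E=0 S=0 W=1
Step 7 [NS]: N:empty,E:wait,S:empty,W:wait | queues: N=0 E=0 S=0 W=1
Step 8 [NS]: N:empty,E:wait,S:empty,W:wait | queues: N=0 E=0 S=0 W=1
Cars crossed by step 8: 7

Answer: 7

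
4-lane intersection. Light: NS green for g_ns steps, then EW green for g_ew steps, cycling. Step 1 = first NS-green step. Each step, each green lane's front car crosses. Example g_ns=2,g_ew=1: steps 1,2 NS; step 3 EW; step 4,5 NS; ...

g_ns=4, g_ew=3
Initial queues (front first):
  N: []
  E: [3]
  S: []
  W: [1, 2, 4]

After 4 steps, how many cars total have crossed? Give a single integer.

Answer: 0

Derivation:
Step 1 [NS]: N:empty,E:wait,S:empty,W:wait | queues: N=0 E=1 S=0 W=3
Step 2 [NS]: N:empty,E:wait,S:empty,W:wait | queues: N=0 E=1 S=0 W=3
Step 3 [NS]: N:empty,E:wait,S:empty,W:wait | queues: N=0 E=1 S=0 W=3
Step 4 [NS]: N:empty,E:wait,S:empty,W:wait | queues: N=0 E=1 S=0 W=3
Cars crossed by step 4: 0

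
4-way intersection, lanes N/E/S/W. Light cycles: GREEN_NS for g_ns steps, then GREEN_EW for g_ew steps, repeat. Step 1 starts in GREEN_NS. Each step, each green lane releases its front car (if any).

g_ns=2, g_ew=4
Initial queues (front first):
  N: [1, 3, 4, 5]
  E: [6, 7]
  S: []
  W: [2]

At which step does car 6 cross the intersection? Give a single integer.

Step 1 [NS]: N:car1-GO,E:wait,S:empty,W:wait | queues: N=3 E=2 S=0 W=1
Step 2 [NS]: N:car3-GO,E:wait,S:empty,W:wait | queues: N=2 E=2 S=0 W=1
Step 3 [EW]: N:wait,E:car6-GO,S:wait,W:car2-GO | queues: N=2 E=1 S=0 W=0
Step 4 [EW]: N:wait,E:car7-GO,S:wait,W:empty | queues: N=2 E=0 S=0 W=0
Step 5 [EW]: N:wait,E:empty,S:wait,W:empty | queues: N=2 E=0 S=0 W=0
Step 6 [EW]: N:wait,E:empty,S:wait,W:empty | queues: N=2 E=0 S=0 W=0
Step 7 [NS]: N:car4-GO,E:wait,S:empty,W:wait | queues: N=1 E=0 S=0 W=0
Step 8 [NS]: N:car5-GO,E:wait,S:empty,W:wait | queues: N=0 E=0 S=0 W=0
Car 6 crosses at step 3

3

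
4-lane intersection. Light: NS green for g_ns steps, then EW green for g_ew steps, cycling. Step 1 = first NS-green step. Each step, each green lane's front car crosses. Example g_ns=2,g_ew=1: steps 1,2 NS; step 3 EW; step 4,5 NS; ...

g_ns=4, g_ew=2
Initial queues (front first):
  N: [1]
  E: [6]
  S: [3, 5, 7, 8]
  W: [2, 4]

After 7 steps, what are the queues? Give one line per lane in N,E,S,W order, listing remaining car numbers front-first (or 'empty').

Step 1 [NS]: N:car1-GO,E:wait,S:car3-GO,W:wait | queues: N=0 E=1 S=3 W=2
Step 2 [NS]: N:empty,E:wait,S:car5-GO,W:wait | queues: N=0 E=1 S=2 W=2
Step 3 [NS]: N:empty,E:wait,S:car7-GO,W:wait | queues: N=0 E=1 S=1 W=2
Step 4 [NS]: N:empty,E:wait,S:car8-GO,W:wait | queues: N=0 E=1 S=0 W=2
Step 5 [EW]: N:wait,E:car6-GO,S:wait,W:car2-GO | queues: N=0 E=0 S=0 W=1
Step 6 [EW]: N:wait,E:empty,S:wait,W:car4-GO | queues: N=0 E=0 S=0 W=0

N: empty
E: empty
S: empty
W: empty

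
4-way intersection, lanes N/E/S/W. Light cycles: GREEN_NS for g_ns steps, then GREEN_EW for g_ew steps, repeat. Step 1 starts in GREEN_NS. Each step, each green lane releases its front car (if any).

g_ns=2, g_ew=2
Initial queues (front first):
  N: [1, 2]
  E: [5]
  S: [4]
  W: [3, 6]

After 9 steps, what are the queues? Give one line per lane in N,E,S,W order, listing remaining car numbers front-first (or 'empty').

Step 1 [NS]: N:car1-GO,E:wait,S:car4-GO,W:wait | queues: N=1 E=1 S=0 W=2
Step 2 [NS]: N:car2-GO,E:wait,S:empty,W:wait | queues: N=0 E=1 S=0 W=2
Step 3 [EW]: N:wait,E:car5-GO,S:wait,W:car3-GO | queues: N=0 E=0 S=0 W=1
Step 4 [EW]: N:wait,E:empty,S:wait,W:car6-GO | queues: N=0 E=0 S=0 W=0

N: empty
E: empty
S: empty
W: empty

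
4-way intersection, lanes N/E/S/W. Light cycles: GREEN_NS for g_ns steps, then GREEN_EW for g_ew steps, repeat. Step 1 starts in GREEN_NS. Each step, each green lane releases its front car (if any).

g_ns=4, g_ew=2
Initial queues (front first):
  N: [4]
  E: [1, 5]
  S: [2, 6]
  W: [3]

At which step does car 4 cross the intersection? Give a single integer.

Step 1 [NS]: N:car4-GO,E:wait,S:car2-GO,W:wait | queues: N=0 E=2 S=1 W=1
Step 2 [NS]: N:empty,E:wait,S:car6-GO,W:wait | queues: N=0 E=2 S=0 W=1
Step 3 [NS]: N:empty,E:wait,S:empty,W:wait | queues: N=0 E=2 S=0 W=1
Step 4 [NS]: N:empty,E:wait,S:empty,W:wait | queues: N=0 E=2 S=0 W=1
Step 5 [EW]: N:wait,E:car1-GO,S:wait,W:car3-GO | queues: N=0 E=1 S=0 W=0
Step 6 [EW]: N:wait,E:car5-GO,S:wait,W:empty | queues: N=0 E=0 S=0 W=0
Car 4 crosses at step 1

1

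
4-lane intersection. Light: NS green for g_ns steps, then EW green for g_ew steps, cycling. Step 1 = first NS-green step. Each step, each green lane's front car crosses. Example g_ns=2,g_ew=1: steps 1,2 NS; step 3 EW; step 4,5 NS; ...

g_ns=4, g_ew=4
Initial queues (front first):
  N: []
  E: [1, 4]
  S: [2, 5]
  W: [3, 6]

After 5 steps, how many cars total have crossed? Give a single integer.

Step 1 [NS]: N:empty,E:wait,S:car2-GO,W:wait | queues: N=0 E=2 S=1 W=2
Step 2 [NS]: N:empty,E:wait,S:car5-GO,W:wait | queues: N=0 E=2 S=0 W=2
Step 3 [NS]: N:empty,E:wait,S:empty,W:wait | queues: N=0 E=2 S=0 W=2
Step 4 [NS]: N:empty,E:wait,S:empty,W:wait | queues: N=0 E=2 S=0 W=2
Step 5 [EW]: N:wait,E:car1-GO,S:wait,W:car3-GO | queues: N=0 E=1 S=0 W=1
Cars crossed by step 5: 4

Answer: 4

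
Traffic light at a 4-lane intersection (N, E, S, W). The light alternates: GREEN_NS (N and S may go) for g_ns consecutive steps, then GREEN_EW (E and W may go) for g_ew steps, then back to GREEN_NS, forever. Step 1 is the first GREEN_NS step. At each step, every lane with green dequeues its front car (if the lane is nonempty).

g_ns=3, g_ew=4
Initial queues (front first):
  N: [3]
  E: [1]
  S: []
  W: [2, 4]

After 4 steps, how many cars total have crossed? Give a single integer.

Step 1 [NS]: N:car3-GO,E:wait,S:empty,W:wait | queues: N=0 E=1 S=0 W=2
Step 2 [NS]: N:empty,E:wait,S:empty,W:wait | queues: N=0 E=1 S=0 W=2
Step 3 [NS]: N:empty,E:wait,S:empty,W:wait | queues: N=0 E=1 S=0 W=2
Step 4 [EW]: N:wait,E:car1-GO,S:wait,W:car2-GO | queues: N=0 E=0 S=0 W=1
Cars crossed by step 4: 3

Answer: 3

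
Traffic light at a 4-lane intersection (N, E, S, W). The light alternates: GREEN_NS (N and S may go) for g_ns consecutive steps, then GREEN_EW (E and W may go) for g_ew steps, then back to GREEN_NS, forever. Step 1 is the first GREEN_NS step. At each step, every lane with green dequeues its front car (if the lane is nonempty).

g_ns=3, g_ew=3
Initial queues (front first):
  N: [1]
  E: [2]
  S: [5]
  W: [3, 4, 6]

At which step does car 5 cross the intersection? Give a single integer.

Step 1 [NS]: N:car1-GO,E:wait,S:car5-GO,W:wait | queues: N=0 E=1 S=0 W=3
Step 2 [NS]: N:empty,E:wait,S:empty,W:wait | queues: N=0 E=1 S=0 W=3
Step 3 [NS]: N:empty,E:wait,S:empty,W:wait | queues: N=0 E=1 S=0 W=3
Step 4 [EW]: N:wait,E:car2-GO,S:wait,W:car3-GO | queues: N=0 E=0 S=0 W=2
Step 5 [EW]: N:wait,E:empty,S:wait,W:car4-GO | queues: N=0 E=0 S=0 W=1
Step 6 [EW]: N:wait,E:empty,S:wait,W:car6-GO | queues: N=0 E=0 S=0 W=0
Car 5 crosses at step 1

1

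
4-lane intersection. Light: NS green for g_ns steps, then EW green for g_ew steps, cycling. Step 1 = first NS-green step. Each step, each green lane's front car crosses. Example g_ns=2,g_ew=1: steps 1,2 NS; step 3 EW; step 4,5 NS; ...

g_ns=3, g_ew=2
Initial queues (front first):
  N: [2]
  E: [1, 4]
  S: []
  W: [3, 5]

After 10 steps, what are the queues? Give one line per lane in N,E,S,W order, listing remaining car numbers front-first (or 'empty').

Step 1 [NS]: N:car2-GO,E:wait,S:empty,W:wait | queues: N=0 E=2 S=0 W=2
Step 2 [NS]: N:empty,E:wait,S:empty,W:wait | queues: N=0 E=2 S=0 W=2
Step 3 [NS]: N:empty,E:wait,S:empty,W:wait | queues: N=0 E=2 S=0 W=2
Step 4 [EW]: N:wait,E:car1-GO,S:wait,W:car3-GO | queues: N=0 E=1 S=0 W=1
Step 5 [EW]: N:wait,E:car4-GO,S:wait,W:car5-GO | queues: N=0 E=0 S=0 W=0

N: empty
E: empty
S: empty
W: empty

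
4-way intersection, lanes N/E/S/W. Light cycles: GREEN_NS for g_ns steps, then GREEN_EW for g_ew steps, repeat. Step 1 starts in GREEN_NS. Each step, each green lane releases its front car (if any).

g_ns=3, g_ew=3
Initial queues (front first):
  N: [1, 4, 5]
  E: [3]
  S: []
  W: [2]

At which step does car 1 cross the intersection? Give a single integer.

Step 1 [NS]: N:car1-GO,E:wait,S:empty,W:wait | queues: N=2 E=1 S=0 W=1
Step 2 [NS]: N:car4-GO,E:wait,S:empty,W:wait | queues: N=1 E=1 S=0 W=1
Step 3 [NS]: N:car5-GO,E:wait,S:empty,W:wait | queues: N=0 E=1 S=0 W=1
Step 4 [EW]: N:wait,E:car3-GO,S:wait,W:car2-GO | queues: N=0 E=0 S=0 W=0
Car 1 crosses at step 1

1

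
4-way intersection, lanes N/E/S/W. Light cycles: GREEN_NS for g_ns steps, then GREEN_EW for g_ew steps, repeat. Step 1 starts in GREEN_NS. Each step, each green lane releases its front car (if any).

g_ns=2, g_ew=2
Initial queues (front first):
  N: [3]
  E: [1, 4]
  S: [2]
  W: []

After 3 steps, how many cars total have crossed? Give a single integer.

Step 1 [NS]: N:car3-GO,E:wait,S:car2-GO,W:wait | queues: N=0 E=2 S=0 W=0
Step 2 [NS]: N:empty,E:wait,S:empty,W:wait | queues: N=0 E=2 S=0 W=0
Step 3 [EW]: N:wait,E:car1-GO,S:wait,W:empty | queues: N=0 E=1 S=0 W=0
Cars crossed by step 3: 3

Answer: 3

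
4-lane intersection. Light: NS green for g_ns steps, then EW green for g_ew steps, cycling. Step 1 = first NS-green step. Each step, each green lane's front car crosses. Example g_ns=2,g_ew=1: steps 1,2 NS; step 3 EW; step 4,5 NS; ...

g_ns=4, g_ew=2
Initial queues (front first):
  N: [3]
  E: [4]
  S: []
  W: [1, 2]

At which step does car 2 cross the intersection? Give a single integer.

Step 1 [NS]: N:car3-GO,E:wait,S:empty,W:wait | queues: N=0 E=1 S=0 W=2
Step 2 [NS]: N:empty,E:wait,S:empty,W:wait | queues: N=0 E=1 S=0 W=2
Step 3 [NS]: N:empty,E:wait,S:empty,W:wait | queues: N=0 E=1 S=0 W=2
Step 4 [NS]: N:empty,E:wait,S:empty,W:wait | queues: N=0 E=1 S=0 W=2
Step 5 [EW]: N:wait,E:car4-GO,S:wait,W:car1-GO | queues: N=0 E=0 S=0 W=1
Step 6 [EW]: N:wait,E:empty,S:wait,W:car2-GO | queues: N=0 E=0 S=0 W=0
Car 2 crosses at step 6

6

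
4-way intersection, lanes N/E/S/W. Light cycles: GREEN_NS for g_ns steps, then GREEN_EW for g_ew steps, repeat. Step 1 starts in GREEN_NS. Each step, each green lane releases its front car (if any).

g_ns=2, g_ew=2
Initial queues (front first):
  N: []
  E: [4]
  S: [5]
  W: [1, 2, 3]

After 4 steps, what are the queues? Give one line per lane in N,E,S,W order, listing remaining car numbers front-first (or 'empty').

Step 1 [NS]: N:empty,E:wait,S:car5-GO,W:wait | queues: N=0 E=1 S=0 W=3
Step 2 [NS]: N:empty,E:wait,S:empty,W:wait | queues: N=0 E=1 S=0 W=3
Step 3 [EW]: N:wait,E:car4-GO,S:wait,W:car1-GO | queues: N=0 E=0 S=0 W=2
Step 4 [EW]: N:wait,E:empty,S:wait,W:car2-GO | queues: N=0 E=0 S=0 W=1

N: empty
E: empty
S: empty
W: 3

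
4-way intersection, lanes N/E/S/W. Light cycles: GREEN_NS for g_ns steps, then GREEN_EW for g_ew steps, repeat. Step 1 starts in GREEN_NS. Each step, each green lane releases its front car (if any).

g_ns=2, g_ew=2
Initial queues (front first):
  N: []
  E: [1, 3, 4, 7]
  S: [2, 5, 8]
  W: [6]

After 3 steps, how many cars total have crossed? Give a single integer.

Step 1 [NS]: N:empty,E:wait,S:car2-GO,W:wait | queues: N=0 E=4 S=2 W=1
Step 2 [NS]: N:empty,E:wait,S:car5-GO,W:wait | queues: N=0 E=4 S=1 W=1
Step 3 [EW]: N:wait,E:car1-GO,S:wait,W:car6-GO | queues: N=0 E=3 S=1 W=0
Cars crossed by step 3: 4

Answer: 4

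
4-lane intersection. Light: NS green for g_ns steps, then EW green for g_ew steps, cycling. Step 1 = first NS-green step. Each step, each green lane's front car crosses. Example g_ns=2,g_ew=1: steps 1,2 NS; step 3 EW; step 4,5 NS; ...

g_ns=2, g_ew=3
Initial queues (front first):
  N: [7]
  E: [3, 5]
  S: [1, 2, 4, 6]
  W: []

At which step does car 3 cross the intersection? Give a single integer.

Step 1 [NS]: N:car7-GO,E:wait,S:car1-GO,W:wait | queues: N=0 E=2 S=3 W=0
Step 2 [NS]: N:empty,E:wait,S:car2-GO,W:wait | queues: N=0 E=2 S=2 W=0
Step 3 [EW]: N:wait,E:car3-GO,S:wait,W:empty | queues: N=0 E=1 S=2 W=0
Step 4 [EW]: N:wait,E:car5-GO,S:wait,W:empty | queues: N=0 E=0 S=2 W=0
Step 5 [EW]: N:wait,E:empty,S:wait,W:empty | queues: N=0 E=0 S=2 W=0
Step 6 [NS]: N:empty,E:wait,S:car4-GO,W:wait | queues: N=0 E=0 S=1 W=0
Step 7 [NS]: N:empty,E:wait,S:car6-GO,W:wait | queues: N=0 E=0 S=0 W=0
Car 3 crosses at step 3

3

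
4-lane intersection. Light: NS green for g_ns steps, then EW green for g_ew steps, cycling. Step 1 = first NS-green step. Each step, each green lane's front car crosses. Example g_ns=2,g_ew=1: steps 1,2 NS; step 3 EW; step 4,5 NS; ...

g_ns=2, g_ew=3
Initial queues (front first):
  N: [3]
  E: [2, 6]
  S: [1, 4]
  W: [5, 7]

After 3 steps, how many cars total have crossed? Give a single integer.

Step 1 [NS]: N:car3-GO,E:wait,S:car1-GO,W:wait | queues: N=0 E=2 S=1 W=2
Step 2 [NS]: N:empty,E:wait,S:car4-GO,W:wait | queues: N=0 E=2 S=0 W=2
Step 3 [EW]: N:wait,E:car2-GO,S:wait,W:car5-GO | queues: N=0 E=1 S=0 W=1
Cars crossed by step 3: 5

Answer: 5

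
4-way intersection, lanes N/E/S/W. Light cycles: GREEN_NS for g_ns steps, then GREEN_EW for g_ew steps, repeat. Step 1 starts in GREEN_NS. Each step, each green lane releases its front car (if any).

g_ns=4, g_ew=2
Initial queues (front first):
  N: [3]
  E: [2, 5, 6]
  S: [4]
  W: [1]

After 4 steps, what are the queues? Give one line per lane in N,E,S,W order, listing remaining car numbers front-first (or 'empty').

Step 1 [NS]: N:car3-GO,E:wait,S:car4-GO,W:wait | queues: N=0 E=3 S=0 W=1
Step 2 [NS]: N:empty,E:wait,S:empty,W:wait | queues: N=0 E=3 S=0 W=1
Step 3 [NS]: N:empty,E:wait,S:empty,W:wait | queues: N=0 E=3 S=0 W=1
Step 4 [NS]: N:empty,E:wait,S:empty,W:wait | queues: N=0 E=3 S=0 W=1

N: empty
E: 2 5 6
S: empty
W: 1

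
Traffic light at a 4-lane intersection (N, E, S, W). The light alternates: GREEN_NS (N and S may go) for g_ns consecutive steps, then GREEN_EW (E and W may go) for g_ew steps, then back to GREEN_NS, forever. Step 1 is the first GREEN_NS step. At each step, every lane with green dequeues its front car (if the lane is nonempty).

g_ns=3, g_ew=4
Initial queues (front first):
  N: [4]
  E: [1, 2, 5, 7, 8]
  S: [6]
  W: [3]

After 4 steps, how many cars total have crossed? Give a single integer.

Answer: 4

Derivation:
Step 1 [NS]: N:car4-GO,E:wait,S:car6-GO,W:wait | queues: N=0 E=5 S=0 W=1
Step 2 [NS]: N:empty,E:wait,S:empty,W:wait | queues: N=0 E=5 S=0 W=1
Step 3 [NS]: N:empty,E:wait,S:empty,W:wait | queues: N=0 E=5 S=0 W=1
Step 4 [EW]: N:wait,E:car1-GO,S:wait,W:car3-GO | queues: N=0 E=4 S=0 W=0
Cars crossed by step 4: 4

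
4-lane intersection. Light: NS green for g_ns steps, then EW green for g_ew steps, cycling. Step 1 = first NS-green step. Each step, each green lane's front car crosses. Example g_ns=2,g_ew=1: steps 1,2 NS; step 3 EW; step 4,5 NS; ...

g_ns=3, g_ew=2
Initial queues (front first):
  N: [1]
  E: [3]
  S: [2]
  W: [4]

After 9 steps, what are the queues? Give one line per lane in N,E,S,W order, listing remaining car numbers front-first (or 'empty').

Step 1 [NS]: N:car1-GO,E:wait,S:car2-GO,W:wait | queues: N=0 E=1 S=0 W=1
Step 2 [NS]: N:empty,E:wait,S:empty,W:wait | queues: N=0 E=1 S=0 W=1
Step 3 [NS]: N:empty,E:wait,S:empty,W:wait | queues: N=0 E=1 S=0 W=1
Step 4 [EW]: N:wait,E:car3-GO,S:wait,W:car4-GO | queues: N=0 E=0 S=0 W=0

N: empty
E: empty
S: empty
W: empty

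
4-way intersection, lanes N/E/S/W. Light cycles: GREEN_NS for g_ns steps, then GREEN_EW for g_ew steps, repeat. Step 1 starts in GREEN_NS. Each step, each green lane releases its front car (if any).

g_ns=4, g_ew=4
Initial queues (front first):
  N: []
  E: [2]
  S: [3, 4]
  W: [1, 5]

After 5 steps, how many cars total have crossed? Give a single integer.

Answer: 4

Derivation:
Step 1 [NS]: N:empty,E:wait,S:car3-GO,W:wait | queues: N=0 E=1 S=1 W=2
Step 2 [NS]: N:empty,E:wait,S:car4-GO,W:wait | queues: N=0 E=1 S=0 W=2
Step 3 [NS]: N:empty,E:wait,S:empty,W:wait | queues: N=0 E=1 S=0 W=2
Step 4 [NS]: N:empty,E:wait,S:empty,W:wait | queues: N=0 E=1 S=0 W=2
Step 5 [EW]: N:wait,E:car2-GO,S:wait,W:car1-GO | queues: N=0 E=0 S=0 W=1
Cars crossed by step 5: 4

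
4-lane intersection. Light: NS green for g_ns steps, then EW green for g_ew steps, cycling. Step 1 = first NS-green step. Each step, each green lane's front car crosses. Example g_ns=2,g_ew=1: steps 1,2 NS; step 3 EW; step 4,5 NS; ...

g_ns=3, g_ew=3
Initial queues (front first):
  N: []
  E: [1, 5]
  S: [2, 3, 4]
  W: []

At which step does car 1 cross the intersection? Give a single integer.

Step 1 [NS]: N:empty,E:wait,S:car2-GO,W:wait | queues: N=0 E=2 S=2 W=0
Step 2 [NS]: N:empty,E:wait,S:car3-GO,W:wait | queues: N=0 E=2 S=1 W=0
Step 3 [NS]: N:empty,E:wait,S:car4-GO,W:wait | queues: N=0 E=2 S=0 W=0
Step 4 [EW]: N:wait,E:car1-GO,S:wait,W:empty | queues: N=0 E=1 S=0 W=0
Step 5 [EW]: N:wait,E:car5-GO,S:wait,W:empty | queues: N=0 E=0 S=0 W=0
Car 1 crosses at step 4

4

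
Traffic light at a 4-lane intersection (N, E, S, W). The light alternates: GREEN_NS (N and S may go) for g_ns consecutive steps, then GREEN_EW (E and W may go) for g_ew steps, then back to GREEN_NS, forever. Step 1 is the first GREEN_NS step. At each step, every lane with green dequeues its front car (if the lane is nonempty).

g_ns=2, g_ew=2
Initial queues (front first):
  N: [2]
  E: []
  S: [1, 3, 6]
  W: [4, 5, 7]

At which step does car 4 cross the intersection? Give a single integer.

Step 1 [NS]: N:car2-GO,E:wait,S:car1-GO,W:wait | queues: N=0 E=0 S=2 W=3
Step 2 [NS]: N:empty,E:wait,S:car3-GO,W:wait | queues: N=0 E=0 S=1 W=3
Step 3 [EW]: N:wait,E:empty,S:wait,W:car4-GO | queues: N=0 E=0 S=1 W=2
Step 4 [EW]: N:wait,E:empty,S:wait,W:car5-GO | queues: N=0 E=0 S=1 W=1
Step 5 [NS]: N:empty,E:wait,S:car6-GO,W:wait | queues: N=0 E=0 S=0 W=1
Step 6 [NS]: N:empty,E:wait,S:empty,W:wait | queues: N=0 E=0 S=0 W=1
Step 7 [EW]: N:wait,E:empty,S:wait,W:car7-GO | queues: N=0 E=0 S=0 W=0
Car 4 crosses at step 3

3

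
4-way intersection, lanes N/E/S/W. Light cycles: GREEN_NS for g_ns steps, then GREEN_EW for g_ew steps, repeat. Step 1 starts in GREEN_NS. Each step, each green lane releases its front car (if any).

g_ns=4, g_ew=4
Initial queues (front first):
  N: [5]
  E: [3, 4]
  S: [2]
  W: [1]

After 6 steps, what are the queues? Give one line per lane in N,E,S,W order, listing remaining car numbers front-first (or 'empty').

Step 1 [NS]: N:car5-GO,E:wait,S:car2-GO,W:wait | queues: N=0 E=2 S=0 W=1
Step 2 [NS]: N:empty,E:wait,S:empty,W:wait | queues: N=0 E=2 S=0 W=1
Step 3 [NS]: N:empty,E:wait,S:empty,W:wait | queues: N=0 E=2 S=0 W=1
Step 4 [NS]: N:empty,E:wait,S:empty,W:wait | queues: N=0 E=2 S=0 W=1
Step 5 [EW]: N:wait,E:car3-GO,S:wait,W:car1-GO | queues: N=0 E=1 S=0 W=0
Step 6 [EW]: N:wait,E:car4-GO,S:wait,W:empty | queues: N=0 E=0 S=0 W=0

N: empty
E: empty
S: empty
W: empty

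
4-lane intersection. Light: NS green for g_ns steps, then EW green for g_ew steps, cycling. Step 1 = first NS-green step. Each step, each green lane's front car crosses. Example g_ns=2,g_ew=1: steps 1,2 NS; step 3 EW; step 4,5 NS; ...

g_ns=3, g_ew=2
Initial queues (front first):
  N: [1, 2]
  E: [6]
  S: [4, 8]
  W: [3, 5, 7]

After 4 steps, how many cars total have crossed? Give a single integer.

Step 1 [NS]: N:car1-GO,E:wait,S:car4-GO,W:wait | queues: N=1 E=1 S=1 W=3
Step 2 [NS]: N:car2-GO,E:wait,S:car8-GO,W:wait | queues: N=0 E=1 S=0 W=3
Step 3 [NS]: N:empty,E:wait,S:empty,W:wait | queues: N=0 E=1 S=0 W=3
Step 4 [EW]: N:wait,E:car6-GO,S:wait,W:car3-GO | queues: N=0 E=0 S=0 W=2
Cars crossed by step 4: 6

Answer: 6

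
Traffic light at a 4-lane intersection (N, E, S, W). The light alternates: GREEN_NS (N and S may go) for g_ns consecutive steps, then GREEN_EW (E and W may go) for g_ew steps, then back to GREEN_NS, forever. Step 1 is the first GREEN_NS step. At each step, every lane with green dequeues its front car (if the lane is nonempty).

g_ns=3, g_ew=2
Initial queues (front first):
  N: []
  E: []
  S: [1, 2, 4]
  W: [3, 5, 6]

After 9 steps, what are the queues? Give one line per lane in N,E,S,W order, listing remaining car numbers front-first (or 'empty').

Step 1 [NS]: N:empty,E:wait,S:car1-GO,W:wait | queues: N=0 E=0 S=2 W=3
Step 2 [NS]: N:empty,E:wait,S:car2-GO,W:wait | queues: N=0 E=0 S=1 W=3
Step 3 [NS]: N:empty,E:wait,S:car4-GO,W:wait | queues: N=0 E=0 S=0 W=3
Step 4 [EW]: N:wait,E:empty,S:wait,W:car3-GO | queues: N=0 E=0 S=0 W=2
Step 5 [EW]: N:wait,E:empty,S:wait,W:car5-GO | queues: N=0 E=0 S=0 W=1
Step 6 [NS]: N:empty,E:wait,S:empty,W:wait | queues: N=0 E=0 S=0 W=1
Step 7 [NS]: N:empty,E:wait,S:empty,W:wait | queues: N=0 E=0 S=0 W=1
Step 8 [NS]: N:empty,E:wait,S:empty,W:wait | queues: N=0 E=0 S=0 W=1
Step 9 [EW]: N:wait,E:empty,S:wait,W:car6-GO | queues: N=0 E=0 S=0 W=0

N: empty
E: empty
S: empty
W: empty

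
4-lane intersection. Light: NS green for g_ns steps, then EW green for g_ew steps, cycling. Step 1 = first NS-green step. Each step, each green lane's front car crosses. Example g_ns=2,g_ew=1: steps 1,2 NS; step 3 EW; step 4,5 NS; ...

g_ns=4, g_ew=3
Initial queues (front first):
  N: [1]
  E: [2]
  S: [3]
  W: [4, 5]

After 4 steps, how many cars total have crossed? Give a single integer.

Step 1 [NS]: N:car1-GO,E:wait,S:car3-GO,W:wait | queues: N=0 E=1 S=0 W=2
Step 2 [NS]: N:empty,E:wait,S:empty,W:wait | queues: N=0 E=1 S=0 W=2
Step 3 [NS]: N:empty,E:wait,S:empty,W:wait | queues: N=0 E=1 S=0 W=2
Step 4 [NS]: N:empty,E:wait,S:empty,W:wait | queues: N=0 E=1 S=0 W=2
Cars crossed by step 4: 2

Answer: 2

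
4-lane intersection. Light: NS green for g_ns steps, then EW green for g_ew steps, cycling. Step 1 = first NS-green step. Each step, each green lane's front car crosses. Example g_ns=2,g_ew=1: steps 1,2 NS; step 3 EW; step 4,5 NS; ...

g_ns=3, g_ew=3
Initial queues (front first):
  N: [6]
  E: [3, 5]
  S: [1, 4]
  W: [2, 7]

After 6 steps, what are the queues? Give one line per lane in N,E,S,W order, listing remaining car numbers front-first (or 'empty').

Step 1 [NS]: N:car6-GO,E:wait,S:car1-GO,W:wait | queues: N=0 E=2 S=1 W=2
Step 2 [NS]: N:empty,E:wait,S:car4-GO,W:wait | queues: N=0 E=2 S=0 W=2
Step 3 [NS]: N:empty,E:wait,S:empty,W:wait | queues: N=0 E=2 S=0 W=2
Step 4 [EW]: N:wait,E:car3-GO,S:wait,W:car2-GO | queues: N=0 E=1 S=0 W=1
Step 5 [EW]: N:wait,E:car5-GO,S:wait,W:car7-GO | queues: N=0 E=0 S=0 W=0

N: empty
E: empty
S: empty
W: empty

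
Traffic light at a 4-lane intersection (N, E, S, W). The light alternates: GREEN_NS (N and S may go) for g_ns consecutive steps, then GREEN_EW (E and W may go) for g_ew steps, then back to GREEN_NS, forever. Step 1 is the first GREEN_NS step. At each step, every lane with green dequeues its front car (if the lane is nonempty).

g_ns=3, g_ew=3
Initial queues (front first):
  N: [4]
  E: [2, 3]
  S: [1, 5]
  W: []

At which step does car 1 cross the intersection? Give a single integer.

Step 1 [NS]: N:car4-GO,E:wait,S:car1-GO,W:wait | queues: N=0 E=2 S=1 W=0
Step 2 [NS]: N:empty,E:wait,S:car5-GO,W:wait | queues: N=0 E=2 S=0 W=0
Step 3 [NS]: N:empty,E:wait,S:empty,W:wait | queues: N=0 E=2 S=0 W=0
Step 4 [EW]: N:wait,E:car2-GO,S:wait,W:empty | queues: N=0 E=1 S=0 W=0
Step 5 [EW]: N:wait,E:car3-GO,S:wait,W:empty | queues: N=0 E=0 S=0 W=0
Car 1 crosses at step 1

1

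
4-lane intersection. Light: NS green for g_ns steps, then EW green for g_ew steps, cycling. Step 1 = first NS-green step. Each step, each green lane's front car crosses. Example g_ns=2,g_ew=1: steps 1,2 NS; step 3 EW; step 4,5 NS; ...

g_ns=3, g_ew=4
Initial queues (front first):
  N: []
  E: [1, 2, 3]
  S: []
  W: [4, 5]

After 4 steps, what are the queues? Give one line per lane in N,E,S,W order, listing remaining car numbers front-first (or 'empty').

Step 1 [NS]: N:empty,E:wait,S:empty,W:wait | queues: N=0 E=3 S=0 W=2
Step 2 [NS]: N:empty,E:wait,S:empty,W:wait | queues: N=0 E=3 S=0 W=2
Step 3 [NS]: N:empty,E:wait,S:empty,W:wait | queues: N=0 E=3 S=0 W=2
Step 4 [EW]: N:wait,E:car1-GO,S:wait,W:car4-GO | queues: N=0 E=2 S=0 W=1

N: empty
E: 2 3
S: empty
W: 5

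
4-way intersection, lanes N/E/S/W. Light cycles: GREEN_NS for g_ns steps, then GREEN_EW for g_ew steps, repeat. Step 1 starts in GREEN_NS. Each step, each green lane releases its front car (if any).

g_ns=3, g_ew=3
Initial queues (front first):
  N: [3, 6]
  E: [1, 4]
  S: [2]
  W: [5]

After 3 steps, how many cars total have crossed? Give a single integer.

Step 1 [NS]: N:car3-GO,E:wait,S:car2-GO,W:wait | queues: N=1 E=2 S=0 W=1
Step 2 [NS]: N:car6-GO,E:wait,S:empty,W:wait | queues: N=0 E=2 S=0 W=1
Step 3 [NS]: N:empty,E:wait,S:empty,W:wait | queues: N=0 E=2 S=0 W=1
Cars crossed by step 3: 3

Answer: 3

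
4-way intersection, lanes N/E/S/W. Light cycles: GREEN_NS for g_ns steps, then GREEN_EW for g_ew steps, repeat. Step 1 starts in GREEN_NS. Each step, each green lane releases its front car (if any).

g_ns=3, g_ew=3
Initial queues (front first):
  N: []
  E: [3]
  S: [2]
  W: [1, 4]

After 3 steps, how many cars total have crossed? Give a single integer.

Step 1 [NS]: N:empty,E:wait,S:car2-GO,W:wait | queues: N=0 E=1 S=0 W=2
Step 2 [NS]: N:empty,E:wait,S:empty,W:wait | queues: N=0 E=1 S=0 W=2
Step 3 [NS]: N:empty,E:wait,S:empty,W:wait | queues: N=0 E=1 S=0 W=2
Cars crossed by step 3: 1

Answer: 1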